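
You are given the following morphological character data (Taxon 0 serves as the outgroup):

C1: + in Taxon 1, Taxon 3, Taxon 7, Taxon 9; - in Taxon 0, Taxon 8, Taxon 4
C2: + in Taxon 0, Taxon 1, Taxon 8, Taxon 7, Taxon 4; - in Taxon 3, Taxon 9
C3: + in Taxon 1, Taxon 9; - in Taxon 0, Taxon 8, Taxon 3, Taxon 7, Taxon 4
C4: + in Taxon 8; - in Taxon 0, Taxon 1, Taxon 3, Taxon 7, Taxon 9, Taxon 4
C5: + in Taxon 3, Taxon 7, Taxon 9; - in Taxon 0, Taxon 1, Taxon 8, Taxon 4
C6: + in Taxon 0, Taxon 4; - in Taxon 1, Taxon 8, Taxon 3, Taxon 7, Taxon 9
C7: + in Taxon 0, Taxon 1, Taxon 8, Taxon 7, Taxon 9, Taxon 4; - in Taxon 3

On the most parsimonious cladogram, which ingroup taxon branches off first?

Taxon 4

Character polarity is set by the outgroup: the derived state is whichever differs from the outgroup's state, so for C2, C6, C7 the derived state is '-', and for the remaining characters it is '+'.
C1 (derived state '+') is shared by Taxon 1, Taxon 3, Taxon 7, and Taxon 9 — a synapomorphy uniting that clade.
C2 (derived state '-') is shared by Taxon 3 and Taxon 9 — a synapomorphy uniting that clade.
C3 groups Taxon 1 and Taxon 9, which is incompatible with the clades supported by the remaining characters; treating it as convergent (homoplasy) costs fewer steps than any alternative tree.
C4: derived state '+' in Taxon 8 only — an autapomorphy, so it tells us nothing about relationships among taxa.
C5: derived state '+' in Taxon 3, Taxon 7, and Taxon 9 only — synapomorphy for {Taxon 3, Taxon 7, Taxon 9}.
C6: derived state '-' in Taxon 1, Taxon 3, Taxon 7, Taxon 8, and Taxon 9 only — synapomorphy for {Taxon 1, Taxon 3, Taxon 7, Taxon 8, Taxon 9}.
C7: derived state '-' in Taxon 3 only — an autapomorphy, so it tells us nothing about relationships among taxa.
Most parsimonious ingroup topology: (((Taxon 1,((Taxon 3,Taxon 9),Taxon 7)),Taxon 8),Taxon 4).
Taxon 4 is sister to the clade containing all other ingroup taxa, so it is the earliest-diverging (most basal) ingroup lineage.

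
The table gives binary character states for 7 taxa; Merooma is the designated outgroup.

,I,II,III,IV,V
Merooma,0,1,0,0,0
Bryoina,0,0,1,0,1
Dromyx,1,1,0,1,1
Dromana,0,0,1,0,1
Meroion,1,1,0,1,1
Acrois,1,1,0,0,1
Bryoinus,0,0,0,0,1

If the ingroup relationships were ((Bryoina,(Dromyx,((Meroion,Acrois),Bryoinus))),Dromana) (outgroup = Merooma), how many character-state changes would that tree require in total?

10

Map each character onto ((Bryoina,(Dromyx,((Meroion,Acrois),Bryoinus))),Dromana) (rooted by Merooma) and count the minimum state changes it requires (Fitch parsimony):
I: 2; II: 3; III: 2; IV: 2; V: 1.
Total tree length = 10.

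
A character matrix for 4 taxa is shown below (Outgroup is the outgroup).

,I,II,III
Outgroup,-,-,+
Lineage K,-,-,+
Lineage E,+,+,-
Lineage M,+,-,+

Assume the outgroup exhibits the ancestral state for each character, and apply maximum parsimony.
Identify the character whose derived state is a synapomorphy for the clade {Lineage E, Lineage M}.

Character polarity is set by the outgroup: the derived state is whichever differs from the outgroup's state, so for III the derived state is '-', and for the remaining characters it is '+'.
Only Lineage E and Lineage M show the derived state '+' for I, supporting them as a clade.
II (derived state '+') is unique to Lineage E (autapomorphy; uninformative for grouping).
III: derived state '-' in Lineage E only — an autapomorphy, so it tells us nothing about relationships among taxa.
Most parsimonious ingroup topology: (Lineage K,(Lineage E,Lineage M)).
The clade {Lineage E, Lineage M} is supported by I: its derived state '+' occurs in exactly those taxa and in no other taxon (including the outgroup).

I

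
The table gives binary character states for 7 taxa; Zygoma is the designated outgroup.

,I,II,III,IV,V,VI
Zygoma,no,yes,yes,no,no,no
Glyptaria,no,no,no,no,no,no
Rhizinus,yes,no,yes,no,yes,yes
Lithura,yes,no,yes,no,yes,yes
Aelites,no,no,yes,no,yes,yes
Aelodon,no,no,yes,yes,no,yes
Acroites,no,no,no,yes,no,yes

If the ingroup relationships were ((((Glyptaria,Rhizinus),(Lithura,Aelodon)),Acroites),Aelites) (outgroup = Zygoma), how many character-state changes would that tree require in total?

Map each character onto ((((Glyptaria,Rhizinus),(Lithura,Aelodon)),Acroites),Aelites) (rooted by Zygoma) and count the minimum state changes it requires (Fitch parsimony):
I: 2; II: 1; III: 2; IV: 2; V: 3; VI: 2.
Total tree length = 12.

12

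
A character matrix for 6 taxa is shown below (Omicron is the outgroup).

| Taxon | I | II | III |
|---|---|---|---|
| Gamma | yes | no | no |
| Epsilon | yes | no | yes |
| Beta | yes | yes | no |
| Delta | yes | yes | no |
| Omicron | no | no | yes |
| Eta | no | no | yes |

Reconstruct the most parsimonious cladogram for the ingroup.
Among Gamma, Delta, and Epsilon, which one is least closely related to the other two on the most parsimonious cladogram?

Epsilon

Character polarity is set by the outgroup: the derived state is whichever differs from the outgroup's state, so for III the derived state is 'no', and for the remaining characters it is 'yes'.
I: derived state 'yes' in Beta, Delta, Epsilon, and Gamma only — synapomorphy for {Beta, Delta, Epsilon, Gamma}.
Only Beta and Delta show the derived state 'yes' for II, supporting them as a clade.
III (derived state 'no') is shared by Beta, Delta, and Gamma — a synapomorphy uniting that clade.
Most parsimonious ingroup topology: ((((Delta,Beta),Gamma),Epsilon),Eta).
Gamma and Delta share a more recent common ancestor with each other than either does with Epsilon, so Epsilon is the least closely related of the three.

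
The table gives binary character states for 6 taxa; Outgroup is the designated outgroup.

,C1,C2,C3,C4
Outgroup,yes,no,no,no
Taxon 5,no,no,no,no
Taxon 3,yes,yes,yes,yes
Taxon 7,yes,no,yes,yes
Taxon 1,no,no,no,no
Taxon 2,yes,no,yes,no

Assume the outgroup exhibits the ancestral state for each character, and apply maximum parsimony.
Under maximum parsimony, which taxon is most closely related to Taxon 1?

Character polarity is set by the outgroup: the derived state is whichever differs from the outgroup's state, so for C1 the derived state is 'no', and for the remaining characters it is 'yes'.
C1 (derived state 'no') is shared by Taxon 1 and Taxon 5 — a synapomorphy uniting that clade.
C2 (derived state 'yes') is unique to Taxon 3 (autapomorphy; uninformative for grouping).
C3: derived state 'yes' in Taxon 2, Taxon 3, and Taxon 7 only — synapomorphy for {Taxon 2, Taxon 3, Taxon 7}.
Only Taxon 3 and Taxon 7 show the derived state 'yes' for C4, supporting them as a clade.
Most parsimonious ingroup topology: ((Taxon 5,Taxon 1),((Taxon 3,Taxon 7),Taxon 2)).
Taxon 1 and Taxon 5 form a cherry on this tree, so they are sister taxa.

Taxon 5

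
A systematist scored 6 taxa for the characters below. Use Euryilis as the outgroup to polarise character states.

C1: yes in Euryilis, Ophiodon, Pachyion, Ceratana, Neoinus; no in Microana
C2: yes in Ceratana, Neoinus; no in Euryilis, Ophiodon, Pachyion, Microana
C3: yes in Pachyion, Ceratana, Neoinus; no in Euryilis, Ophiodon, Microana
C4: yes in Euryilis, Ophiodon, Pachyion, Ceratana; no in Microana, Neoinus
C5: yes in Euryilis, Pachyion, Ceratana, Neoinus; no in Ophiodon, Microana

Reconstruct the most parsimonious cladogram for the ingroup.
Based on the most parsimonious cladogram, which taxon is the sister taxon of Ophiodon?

Microana

Character polarity is set by the outgroup: the derived state is whichever differs from the outgroup's state, so for C1, C4, C5 the derived state is 'no', and for the remaining characters it is 'yes'.
C1 (derived state 'no') is unique to Microana (autapomorphy; uninformative for grouping).
C2 (derived state 'yes') is shared by Ceratana and Neoinus — a synapomorphy uniting that clade.
C3: derived state 'yes' in Ceratana, Neoinus, and Pachyion only — synapomorphy for {Ceratana, Neoinus, Pachyion}.
C4 (state 'no') occurs in Microana and Neoinus but conflicts with the nesting implied by the other characters — most parsimoniously interpreted as homoplasy.
Only Microana and Ophiodon show the derived state 'no' for C5, supporting them as a clade.
Most parsimonious ingroup topology: ((Ophiodon,Microana),(Pachyion,(Ceratana,Neoinus))).
Ophiodon and Microana form a cherry on this tree, so they are sister taxa.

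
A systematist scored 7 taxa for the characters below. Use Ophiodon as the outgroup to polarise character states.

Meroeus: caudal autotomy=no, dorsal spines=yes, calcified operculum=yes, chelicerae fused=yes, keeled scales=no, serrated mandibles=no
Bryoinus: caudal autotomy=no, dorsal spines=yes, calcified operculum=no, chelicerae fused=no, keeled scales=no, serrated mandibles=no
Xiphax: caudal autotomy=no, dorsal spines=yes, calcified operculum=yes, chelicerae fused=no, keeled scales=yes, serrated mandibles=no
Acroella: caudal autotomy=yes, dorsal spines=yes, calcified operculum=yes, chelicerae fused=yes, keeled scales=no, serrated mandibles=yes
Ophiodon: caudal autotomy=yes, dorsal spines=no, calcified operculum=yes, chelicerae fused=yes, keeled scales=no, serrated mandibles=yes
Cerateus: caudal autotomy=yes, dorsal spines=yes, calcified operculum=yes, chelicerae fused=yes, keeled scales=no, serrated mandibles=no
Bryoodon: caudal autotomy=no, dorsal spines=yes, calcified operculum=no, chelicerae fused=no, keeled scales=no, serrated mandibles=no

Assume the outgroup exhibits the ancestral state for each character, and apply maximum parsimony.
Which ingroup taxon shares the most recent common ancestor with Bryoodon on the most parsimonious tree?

Character polarity is set by the outgroup: the derived state is whichever differs from the outgroup's state, so for caudal autotomy, calcified operculum, chelicerae fused, serrated mandibles the derived state is 'no', and for the remaining characters it is 'yes'.
Only Bryoinus, Bryoodon, Meroeus, and Xiphax show the derived state 'no' for caudal autotomy, supporting them as a clade.
dorsal spines (derived state 'yes') is shared by all ingroup taxa — unites the whole ingroup.
Only Bryoinus and Bryoodon show the derived state 'no' for calcified operculum, supporting them as a clade.
Only Bryoinus, Bryoodon, and Xiphax show the derived state 'no' for chelicerae fused, supporting them as a clade.
keeled scales: derived state 'yes' in Xiphax only — an autapomorphy, so it tells us nothing about relationships among taxa.
Only Bryoinus, Bryoodon, Cerateus, Meroeus, and Xiphax show the derived state 'no' for serrated mandibles, supporting them as a clade.
Most parsimonious ingroup topology: (((((Bryoodon,Bryoinus),Xiphax),Meroeus),Cerateus),Acroella).
Bryoodon and Bryoinus form a cherry on this tree, so they are sister taxa.

Bryoinus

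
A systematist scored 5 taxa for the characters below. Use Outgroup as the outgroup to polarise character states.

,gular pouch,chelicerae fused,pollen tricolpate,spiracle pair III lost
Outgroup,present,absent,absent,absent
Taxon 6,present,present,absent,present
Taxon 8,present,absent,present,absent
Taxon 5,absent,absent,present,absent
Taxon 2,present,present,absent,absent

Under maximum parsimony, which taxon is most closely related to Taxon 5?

Character polarity is set by the outgroup: the derived state is whichever differs from the outgroup's state, so for gular pouch the derived state is 'absent', and for the remaining characters it is 'present'.
gular pouch (derived state 'absent') is unique to Taxon 5 (autapomorphy; uninformative for grouping).
chelicerae fused (derived state 'present') is shared by Taxon 2 and Taxon 6 — a synapomorphy uniting that clade.
pollen tricolpate (derived state 'present') is shared by Taxon 5 and Taxon 8 — a synapomorphy uniting that clade.
spiracle pair III lost: derived state 'present' in Taxon 6 only — an autapomorphy, so it tells us nothing about relationships among taxa.
Most parsimonious ingroup topology: ((Taxon 6,Taxon 2),(Taxon 8,Taxon 5)).
Taxon 5 and Taxon 8 form a cherry on this tree, so they are sister taxa.

Taxon 8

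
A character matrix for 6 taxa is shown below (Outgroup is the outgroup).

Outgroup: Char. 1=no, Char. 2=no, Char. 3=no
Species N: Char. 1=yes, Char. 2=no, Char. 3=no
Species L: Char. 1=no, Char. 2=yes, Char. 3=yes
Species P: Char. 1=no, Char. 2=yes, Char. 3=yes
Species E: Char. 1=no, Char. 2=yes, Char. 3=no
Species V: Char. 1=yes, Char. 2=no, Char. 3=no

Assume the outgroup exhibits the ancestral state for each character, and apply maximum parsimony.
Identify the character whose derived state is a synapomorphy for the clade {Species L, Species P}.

The outgroup has state 'no' for every character, so 'yes' is the derived state throughout.
Char. 1: derived state 'yes' in Species N and Species V only — synapomorphy for {Species N, Species V}.
Char. 2: derived state 'yes' in Species E, Species L, and Species P only — synapomorphy for {Species E, Species L, Species P}.
Only Species L and Species P show the derived state 'yes' for Char. 3, supporting them as a clade.
Most parsimonious ingroup topology: ((Species N,Species V),((Species L,Species P),Species E)).
The clade {Species L, Species P} is supported by Char. 3: its derived state 'yes' occurs in exactly those taxa and in no other taxon (including the outgroup).

Char. 3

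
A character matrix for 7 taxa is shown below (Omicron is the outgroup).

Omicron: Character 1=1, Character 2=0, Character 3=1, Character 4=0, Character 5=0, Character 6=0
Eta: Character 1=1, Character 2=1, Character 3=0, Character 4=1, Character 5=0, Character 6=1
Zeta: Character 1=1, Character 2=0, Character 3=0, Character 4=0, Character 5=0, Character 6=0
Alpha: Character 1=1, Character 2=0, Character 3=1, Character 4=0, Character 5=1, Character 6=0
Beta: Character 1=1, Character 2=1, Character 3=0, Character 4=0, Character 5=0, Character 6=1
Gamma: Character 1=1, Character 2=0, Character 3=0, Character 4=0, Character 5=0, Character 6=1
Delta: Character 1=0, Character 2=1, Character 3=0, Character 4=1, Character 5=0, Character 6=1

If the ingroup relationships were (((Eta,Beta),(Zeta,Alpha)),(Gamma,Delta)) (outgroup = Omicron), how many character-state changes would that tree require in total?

Map each character onto (((Eta,Beta),(Zeta,Alpha)),(Gamma,Delta)) (rooted by Omicron) and count the minimum state changes it requires (Fitch parsimony):
Character 1: 1; Character 2: 2; Character 3: 2; Character 4: 2; Character 5: 1; Character 6: 2.
Total tree length = 10.

10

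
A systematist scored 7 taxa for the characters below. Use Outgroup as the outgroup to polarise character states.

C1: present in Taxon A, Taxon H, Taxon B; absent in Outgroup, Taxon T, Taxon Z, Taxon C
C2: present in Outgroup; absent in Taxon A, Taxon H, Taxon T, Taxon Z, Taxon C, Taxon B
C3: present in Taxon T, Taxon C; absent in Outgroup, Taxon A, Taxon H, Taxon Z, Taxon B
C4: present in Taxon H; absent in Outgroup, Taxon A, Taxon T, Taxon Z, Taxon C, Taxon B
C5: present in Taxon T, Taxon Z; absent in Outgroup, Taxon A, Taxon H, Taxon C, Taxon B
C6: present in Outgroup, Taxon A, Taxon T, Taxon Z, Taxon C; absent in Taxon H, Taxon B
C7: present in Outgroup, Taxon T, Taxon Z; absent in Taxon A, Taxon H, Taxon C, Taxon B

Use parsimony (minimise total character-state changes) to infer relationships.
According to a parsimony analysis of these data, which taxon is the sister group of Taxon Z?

Character polarity is set by the outgroup: the derived state is whichever differs from the outgroup's state, so for C2, C6, C7 the derived state is 'absent', and for the remaining characters it is 'present'.
Only Taxon A, Taxon B, and Taxon H show the derived state 'present' for C1, supporting them as a clade.
All ingroup taxa share the derived state 'absent' for C2; it defines the ingroup but does not resolve relationships within it.
C3 groups Taxon C and Taxon T, which is incompatible with the clades supported by the remaining characters; treating it as convergent (homoplasy) costs fewer steps than any alternative tree.
C4 (derived state 'present') is unique to Taxon H (autapomorphy; uninformative for grouping).
C5: derived state 'present' in Taxon T and Taxon Z only — synapomorphy for {Taxon T, Taxon Z}.
Only Taxon B and Taxon H show the derived state 'absent' for C6, supporting them as a clade.
C7 (derived state 'absent') is shared by Taxon A, Taxon B, Taxon C, and Taxon H — a synapomorphy uniting that clade.
Most parsimonious ingroup topology: (((Taxon A,(Taxon H,Taxon B)),Taxon C),(Taxon T,Taxon Z)).
Taxon Z and Taxon T form a cherry on this tree, so they are sister taxa.

Taxon T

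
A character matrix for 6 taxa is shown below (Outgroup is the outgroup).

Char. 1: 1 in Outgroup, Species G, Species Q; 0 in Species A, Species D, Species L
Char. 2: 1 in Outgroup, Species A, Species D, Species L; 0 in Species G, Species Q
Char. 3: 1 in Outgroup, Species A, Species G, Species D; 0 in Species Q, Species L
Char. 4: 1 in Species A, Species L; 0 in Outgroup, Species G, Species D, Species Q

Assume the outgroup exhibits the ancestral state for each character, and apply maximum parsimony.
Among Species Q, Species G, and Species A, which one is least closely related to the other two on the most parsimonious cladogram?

Character polarity is set by the outgroup: the derived state is whichever differs from the outgroup's state, so for Char. 1, Char. 2, Char. 3 the derived state is '0', and for the remaining characters it is '1'.
Char. 1: derived state '0' in Species A, Species D, and Species L only — synapomorphy for {Species A, Species D, Species L}.
Char. 2 (derived state '0') is shared by Species G and Species Q — a synapomorphy uniting that clade.
Char. 3 (state '0') occurs in Species L and Species Q but conflicts with the nesting implied by the other characters — most parsimoniously interpreted as homoplasy.
Only Species A and Species L show the derived state '1' for Char. 4, supporting them as a clade.
Most parsimonious ingroup topology: (((Species A,Species L),Species D),(Species G,Species Q)).
Species Q and Species G share a more recent common ancestor with each other than either does with Species A, so Species A is the least closely related of the three.

Species A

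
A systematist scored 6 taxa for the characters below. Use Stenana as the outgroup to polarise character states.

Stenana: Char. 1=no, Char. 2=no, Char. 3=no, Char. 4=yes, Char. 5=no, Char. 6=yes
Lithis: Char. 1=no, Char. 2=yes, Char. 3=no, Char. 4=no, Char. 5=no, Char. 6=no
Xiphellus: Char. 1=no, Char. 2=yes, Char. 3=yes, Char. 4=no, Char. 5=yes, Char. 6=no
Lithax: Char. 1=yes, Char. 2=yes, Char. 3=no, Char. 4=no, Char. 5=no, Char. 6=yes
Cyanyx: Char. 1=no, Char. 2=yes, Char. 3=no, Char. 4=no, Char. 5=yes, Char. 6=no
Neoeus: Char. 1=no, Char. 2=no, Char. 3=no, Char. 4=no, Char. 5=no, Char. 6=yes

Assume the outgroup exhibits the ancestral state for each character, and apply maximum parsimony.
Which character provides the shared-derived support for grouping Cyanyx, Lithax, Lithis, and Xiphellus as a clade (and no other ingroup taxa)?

Char. 2

Character polarity is set by the outgroup: the derived state is whichever differs from the outgroup's state, so for Char. 4, Char. 6 the derived state is 'no', and for the remaining characters it is 'yes'.
Char. 1 (derived state 'yes') is unique to Lithax (autapomorphy; uninformative for grouping).
Only Cyanyx, Lithax, Lithis, and Xiphellus show the derived state 'yes' for Char. 2, supporting them as a clade.
Char. 3: derived state 'yes' in Xiphellus only — an autapomorphy, so it tells us nothing about relationships among taxa.
All ingroup taxa share the derived state 'no' for Char. 4; it defines the ingroup but does not resolve relationships within it.
Char. 5 (derived state 'yes') is shared by Cyanyx and Xiphellus — a synapomorphy uniting that clade.
Only Cyanyx, Lithis, and Xiphellus show the derived state 'no' for Char. 6, supporting them as a clade.
Most parsimonious ingroup topology: (((Lithis,(Xiphellus,Cyanyx)),Lithax),Neoeus).
The clade {Cyanyx, Lithax, Lithis, Xiphellus} is supported by Char. 2: its derived state 'yes' occurs in exactly those taxa and in no other taxon (including the outgroup).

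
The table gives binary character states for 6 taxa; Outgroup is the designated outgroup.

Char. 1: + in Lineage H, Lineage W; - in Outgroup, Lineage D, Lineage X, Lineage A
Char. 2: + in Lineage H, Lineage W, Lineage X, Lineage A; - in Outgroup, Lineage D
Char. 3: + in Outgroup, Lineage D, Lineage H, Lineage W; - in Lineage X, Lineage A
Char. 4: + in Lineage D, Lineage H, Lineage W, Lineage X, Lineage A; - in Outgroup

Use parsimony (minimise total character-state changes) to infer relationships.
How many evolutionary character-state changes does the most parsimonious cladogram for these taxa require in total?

4

Character polarity is set by the outgroup: the derived state is whichever differs from the outgroup's state, so for Char. 3 the derived state is '-', and for the remaining characters it is '+'.
Char. 1: derived state '+' in Lineage H and Lineage W only — synapomorphy for {Lineage H, Lineage W}.
Char. 2: derived state '+' in Lineage A, Lineage H, Lineage W, and Lineage X only — synapomorphy for {Lineage A, Lineage H, Lineage W, Lineage X}.
Char. 3 (derived state '-') is shared by Lineage A and Lineage X — a synapomorphy uniting that clade.
All ingroup taxa share the derived state '+' for Char. 4; it defines the ingroup but does not resolve relationships within it.
Most parsimonious ingroup topology: (Lineage D,((Lineage H,Lineage W),(Lineage X,Lineage A))).
Changes per character on this tree: Char. 1: 1; Char. 2: 1; Char. 3: 1; Char. 4: 1.
Total = 4.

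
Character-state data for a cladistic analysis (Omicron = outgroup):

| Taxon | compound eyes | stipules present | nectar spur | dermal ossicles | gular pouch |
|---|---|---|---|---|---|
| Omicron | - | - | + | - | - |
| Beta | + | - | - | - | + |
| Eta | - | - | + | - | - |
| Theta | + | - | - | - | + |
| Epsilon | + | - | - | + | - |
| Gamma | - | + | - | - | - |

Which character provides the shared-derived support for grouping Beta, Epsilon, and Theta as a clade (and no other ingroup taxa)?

Character polarity is set by the outgroup: the derived state is whichever differs from the outgroup's state, so for nectar spur the derived state is '-', and for the remaining characters it is '+'.
compound eyes: derived state '+' in Beta, Epsilon, and Theta only — synapomorphy for {Beta, Epsilon, Theta}.
stipules present: derived state '+' in Gamma only — an autapomorphy, so it tells us nothing about relationships among taxa.
Only Beta, Epsilon, Gamma, and Theta show the derived state '-' for nectar spur, supporting them as a clade.
dermal ossicles (derived state '+') is unique to Epsilon (autapomorphy; uninformative for grouping).
gular pouch: derived state '+' in Beta and Theta only — synapomorphy for {Beta, Theta}.
Most parsimonious ingroup topology: ((((Beta,Theta),Epsilon),Gamma),Eta).
The clade {Beta, Epsilon, Theta} is supported by compound eyes: its derived state '+' occurs in exactly those taxa and in no other taxon (including the outgroup).

compound eyes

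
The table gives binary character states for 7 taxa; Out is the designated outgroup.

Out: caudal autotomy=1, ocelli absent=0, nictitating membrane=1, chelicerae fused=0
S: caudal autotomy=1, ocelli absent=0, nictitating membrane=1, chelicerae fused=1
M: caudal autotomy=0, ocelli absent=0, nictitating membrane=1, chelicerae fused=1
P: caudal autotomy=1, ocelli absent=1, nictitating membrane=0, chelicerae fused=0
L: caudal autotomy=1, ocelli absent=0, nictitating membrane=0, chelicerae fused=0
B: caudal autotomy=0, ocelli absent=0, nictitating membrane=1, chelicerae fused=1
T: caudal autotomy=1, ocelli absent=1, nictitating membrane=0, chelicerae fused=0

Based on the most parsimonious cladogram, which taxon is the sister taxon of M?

Character polarity is set by the outgroup: the derived state is whichever differs from the outgroup's state, so for caudal autotomy, nictitating membrane the derived state is '0', and for the remaining characters it is '1'.
caudal autotomy: derived state '0' in B and M only — synapomorphy for {B, M}.
ocelli absent (derived state '1') is shared by P and T — a synapomorphy uniting that clade.
nictitating membrane (derived state '0') is shared by L, P, and T — a synapomorphy uniting that clade.
chelicerae fused: derived state '1' in B, M, and S only — synapomorphy for {B, M, S}.
Most parsimonious ingroup topology: ((S,(M,B)),((P,T),L)).
M and B form a cherry on this tree, so they are sister taxa.

B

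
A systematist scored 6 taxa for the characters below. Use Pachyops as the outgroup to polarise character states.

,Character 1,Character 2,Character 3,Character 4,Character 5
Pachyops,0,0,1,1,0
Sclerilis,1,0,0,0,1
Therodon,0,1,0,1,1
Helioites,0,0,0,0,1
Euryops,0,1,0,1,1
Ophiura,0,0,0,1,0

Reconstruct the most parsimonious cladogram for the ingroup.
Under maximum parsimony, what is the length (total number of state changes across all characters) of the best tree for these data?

Character polarity is set by the outgroup: the derived state is whichever differs from the outgroup's state, so for Character 3, Character 4 the derived state is '0', and for the remaining characters it is '1'.
Character 1: derived state '1' in Sclerilis only — an autapomorphy, so it tells us nothing about relationships among taxa.
Only Euryops and Therodon show the derived state '1' for Character 2, supporting them as a clade.
Character 3 (derived state '0') is shared by all ingroup taxa — unites the whole ingroup.
Character 4 (derived state '0') is shared by Helioites and Sclerilis — a synapomorphy uniting that clade.
Character 5: derived state '1' in Euryops, Helioites, Sclerilis, and Therodon only — synapomorphy for {Euryops, Helioites, Sclerilis, Therodon}.
Most parsimonious ingroup topology: (((Sclerilis,Helioites),(Therodon,Euryops)),Ophiura).
Changes per character on this tree: Character 1: 1; Character 2: 1; Character 3: 1; Character 4: 1; Character 5: 1.
Total = 5.

5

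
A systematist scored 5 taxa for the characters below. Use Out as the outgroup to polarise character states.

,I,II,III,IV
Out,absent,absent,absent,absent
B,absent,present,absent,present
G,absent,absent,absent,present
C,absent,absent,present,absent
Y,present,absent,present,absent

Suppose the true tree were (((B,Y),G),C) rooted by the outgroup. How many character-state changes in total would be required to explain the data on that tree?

6

Map each character onto (((B,Y),G),C) (rooted by Out) and count the minimum state changes it requires (Fitch parsimony):
I: 1; II: 1; III: 2; IV: 2.
Total tree length = 6.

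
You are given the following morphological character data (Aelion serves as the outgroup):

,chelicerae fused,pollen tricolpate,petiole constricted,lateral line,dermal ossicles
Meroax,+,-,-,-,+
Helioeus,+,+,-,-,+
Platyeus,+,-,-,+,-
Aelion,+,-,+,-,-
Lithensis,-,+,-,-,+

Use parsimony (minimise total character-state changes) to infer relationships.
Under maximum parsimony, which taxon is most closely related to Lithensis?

Helioeus

Character polarity is set by the outgroup: the derived state is whichever differs from the outgroup's state, so for chelicerae fused, petiole constricted the derived state is '-', and for the remaining characters it is '+'.
chelicerae fused (derived state '-') is unique to Lithensis (autapomorphy; uninformative for grouping).
pollen tricolpate (derived state '+') is shared by Helioeus and Lithensis — a synapomorphy uniting that clade.
All ingroup taxa share the derived state '-' for petiole constricted; it defines the ingroup but does not resolve relationships within it.
lateral line: derived state '+' in Platyeus only — an autapomorphy, so it tells us nothing about relationships among taxa.
dermal ossicles (derived state '+') is shared by Helioeus, Lithensis, and Meroax — a synapomorphy uniting that clade.
Most parsimonious ingroup topology: (Platyeus,((Helioeus,Lithensis),Meroax)).
Lithensis and Helioeus form a cherry on this tree, so they are sister taxa.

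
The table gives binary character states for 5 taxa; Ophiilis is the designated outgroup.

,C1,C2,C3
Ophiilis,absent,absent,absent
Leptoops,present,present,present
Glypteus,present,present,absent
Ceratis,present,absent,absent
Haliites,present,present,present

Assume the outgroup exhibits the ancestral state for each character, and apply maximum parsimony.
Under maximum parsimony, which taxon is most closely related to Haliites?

The outgroup has state 'absent' for every character, so 'present' is the derived state throughout.
All ingroup taxa share the derived state 'present' for C1; it defines the ingroup but does not resolve relationships within it.
C2 (derived state 'present') is shared by Glypteus, Haliites, and Leptoops — a synapomorphy uniting that clade.
C3: derived state 'present' in Haliites and Leptoops only — synapomorphy for {Haliites, Leptoops}.
Most parsimonious ingroup topology: (((Haliites,Leptoops),Glypteus),Ceratis).
Haliites and Leptoops form a cherry on this tree, so they are sister taxa.

Leptoops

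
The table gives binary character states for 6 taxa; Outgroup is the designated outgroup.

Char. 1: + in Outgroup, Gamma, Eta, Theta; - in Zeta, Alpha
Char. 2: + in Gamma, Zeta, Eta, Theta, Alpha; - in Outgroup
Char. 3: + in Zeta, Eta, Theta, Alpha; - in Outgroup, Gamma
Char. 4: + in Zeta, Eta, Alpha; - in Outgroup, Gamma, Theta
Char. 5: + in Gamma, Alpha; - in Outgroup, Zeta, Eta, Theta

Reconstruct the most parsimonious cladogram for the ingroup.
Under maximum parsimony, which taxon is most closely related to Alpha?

Zeta

Character polarity is set by the outgroup: the derived state is whichever differs from the outgroup's state, so for Char. 1 the derived state is '-', and for the remaining characters it is '+'.
Char. 1 (derived state '-') is shared by Alpha and Zeta — a synapomorphy uniting that clade.
Char. 2 (derived state '+') is shared by all ingroup taxa — unites the whole ingroup.
Char. 3: derived state '+' in Alpha, Eta, Theta, and Zeta only — synapomorphy for {Alpha, Eta, Theta, Zeta}.
Char. 4: derived state '+' in Alpha, Eta, and Zeta only — synapomorphy for {Alpha, Eta, Zeta}.
Char. 5 groups Alpha and Gamma, which is incompatible with the clades supported by the remaining characters; treating it as convergent (homoplasy) costs fewer steps than any alternative tree.
Most parsimonious ingroup topology: (Gamma,(((Zeta,Alpha),Eta),Theta)).
Alpha and Zeta form a cherry on this tree, so they are sister taxa.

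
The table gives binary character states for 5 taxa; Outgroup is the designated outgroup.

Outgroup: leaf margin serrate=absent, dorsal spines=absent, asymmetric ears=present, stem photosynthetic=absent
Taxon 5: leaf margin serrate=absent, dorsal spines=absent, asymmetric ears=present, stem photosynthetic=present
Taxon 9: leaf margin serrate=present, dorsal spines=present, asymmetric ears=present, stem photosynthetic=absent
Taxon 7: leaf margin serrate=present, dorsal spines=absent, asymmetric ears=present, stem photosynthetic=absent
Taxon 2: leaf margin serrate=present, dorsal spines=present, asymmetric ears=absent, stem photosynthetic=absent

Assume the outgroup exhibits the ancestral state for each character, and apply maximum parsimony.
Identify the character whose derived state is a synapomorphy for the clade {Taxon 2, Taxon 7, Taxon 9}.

leaf margin serrate

Character polarity is set by the outgroup: the derived state is whichever differs from the outgroup's state, so for asymmetric ears the derived state is 'absent', and for the remaining characters it is 'present'.
leaf margin serrate: derived state 'present' in Taxon 2, Taxon 7, and Taxon 9 only — synapomorphy for {Taxon 2, Taxon 7, Taxon 9}.
dorsal spines (derived state 'present') is shared by Taxon 2 and Taxon 9 — a synapomorphy uniting that clade.
asymmetric ears (derived state 'absent') is unique to Taxon 2 (autapomorphy; uninformative for grouping).
stem photosynthetic (derived state 'present') is unique to Taxon 5 (autapomorphy; uninformative for grouping).
Most parsimonious ingroup topology: (Taxon 5,((Taxon 9,Taxon 2),Taxon 7)).
The clade {Taxon 2, Taxon 7, Taxon 9} is supported by leaf margin serrate: its derived state 'present' occurs in exactly those taxa and in no other taxon (including the outgroup).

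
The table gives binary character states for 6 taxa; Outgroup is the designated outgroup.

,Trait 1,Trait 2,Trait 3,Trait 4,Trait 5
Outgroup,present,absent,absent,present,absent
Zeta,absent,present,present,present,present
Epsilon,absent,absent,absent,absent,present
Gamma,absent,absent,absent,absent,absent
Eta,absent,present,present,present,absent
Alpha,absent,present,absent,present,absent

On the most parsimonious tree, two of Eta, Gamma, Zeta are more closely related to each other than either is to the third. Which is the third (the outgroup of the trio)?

Gamma

Character polarity is set by the outgroup: the derived state is whichever differs from the outgroup's state, so for Trait 1, Trait 4 the derived state is 'absent', and for the remaining characters it is 'present'.
All ingroup taxa share the derived state 'absent' for Trait 1; it defines the ingroup but does not resolve relationships within it.
Only Alpha, Eta, and Zeta show the derived state 'present' for Trait 2, supporting them as a clade.
Trait 3 (derived state 'present') is shared by Eta and Zeta — a synapomorphy uniting that clade.
Only Epsilon and Gamma show the derived state 'absent' for Trait 4, supporting them as a clade.
Trait 5 (state 'present') occurs in Epsilon and Zeta but conflicts with the nesting implied by the other characters — most parsimoniously interpreted as homoplasy.
Most parsimonious ingroup topology: (((Zeta,Eta),Alpha),(Epsilon,Gamma)).
Zeta and Eta share a more recent common ancestor with each other than either does with Gamma, so Gamma is the least closely related of the three.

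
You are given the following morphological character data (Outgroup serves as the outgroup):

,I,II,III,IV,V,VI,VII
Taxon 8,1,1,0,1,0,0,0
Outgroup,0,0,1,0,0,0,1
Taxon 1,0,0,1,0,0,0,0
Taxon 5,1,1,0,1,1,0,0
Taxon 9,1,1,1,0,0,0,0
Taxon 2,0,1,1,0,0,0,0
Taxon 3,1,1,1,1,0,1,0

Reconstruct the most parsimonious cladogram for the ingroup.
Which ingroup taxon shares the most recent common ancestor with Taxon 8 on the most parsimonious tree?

Character polarity is set by the outgroup: the derived state is whichever differs from the outgroup's state, so for III, VII the derived state is '0', and for the remaining characters it is '1'.
I: derived state '1' in Taxon 3, Taxon 5, Taxon 8, and Taxon 9 only — synapomorphy for {Taxon 3, Taxon 5, Taxon 8, Taxon 9}.
II (derived state '1') is shared by Taxon 2, Taxon 3, Taxon 5, Taxon 8, and Taxon 9 — a synapomorphy uniting that clade.
III (derived state '0') is shared by Taxon 5 and Taxon 8 — a synapomorphy uniting that clade.
IV (derived state '1') is shared by Taxon 3, Taxon 5, and Taxon 8 — a synapomorphy uniting that clade.
V (derived state '1') is unique to Taxon 5 (autapomorphy; uninformative for grouping).
VI (derived state '1') is unique to Taxon 3 (autapomorphy; uninformative for grouping).
VII (derived state '0') is shared by all ingroup taxa — unites the whole ingroup.
Most parsimonious ingroup topology: (((((Taxon 8,Taxon 5),Taxon 3),Taxon 9),Taxon 2),Taxon 1).
Taxon 8 and Taxon 5 form a cherry on this tree, so they are sister taxa.

Taxon 5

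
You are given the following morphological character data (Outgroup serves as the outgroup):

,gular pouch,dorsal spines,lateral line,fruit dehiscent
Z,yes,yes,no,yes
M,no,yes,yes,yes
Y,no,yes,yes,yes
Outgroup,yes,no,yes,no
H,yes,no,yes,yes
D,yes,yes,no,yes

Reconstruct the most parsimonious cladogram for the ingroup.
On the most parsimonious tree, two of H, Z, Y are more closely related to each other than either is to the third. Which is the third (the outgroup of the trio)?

H

Character polarity is set by the outgroup: the derived state is whichever differs from the outgroup's state, so for gular pouch, lateral line the derived state is 'no', and for the remaining characters it is 'yes'.
Only M and Y show the derived state 'no' for gular pouch, supporting them as a clade.
Only D, M, Y, and Z show the derived state 'yes' for dorsal spines, supporting them as a clade.
lateral line: derived state 'no' in D and Z only — synapomorphy for {D, Z}.
fruit dehiscent (derived state 'yes') is shared by all ingroup taxa — unites the whole ingroup.
Most parsimonious ingroup topology: (((M,Y),(Z,D)),H).
Z and Y share a more recent common ancestor with each other than either does with H, so H is the least closely related of the three.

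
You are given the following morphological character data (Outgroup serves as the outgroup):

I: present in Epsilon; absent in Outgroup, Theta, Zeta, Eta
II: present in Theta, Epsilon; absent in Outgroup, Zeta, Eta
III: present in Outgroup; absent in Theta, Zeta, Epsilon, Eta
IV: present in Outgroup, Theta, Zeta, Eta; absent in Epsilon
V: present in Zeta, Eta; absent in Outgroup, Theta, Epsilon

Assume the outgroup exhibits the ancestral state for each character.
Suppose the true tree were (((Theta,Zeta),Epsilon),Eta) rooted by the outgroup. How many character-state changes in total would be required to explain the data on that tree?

Map each character onto (((Theta,Zeta),Epsilon),Eta) (rooted by Outgroup) and count the minimum state changes it requires (Fitch parsimony):
I: 1; II: 2; III: 1; IV: 1; V: 2.
Total tree length = 7.

7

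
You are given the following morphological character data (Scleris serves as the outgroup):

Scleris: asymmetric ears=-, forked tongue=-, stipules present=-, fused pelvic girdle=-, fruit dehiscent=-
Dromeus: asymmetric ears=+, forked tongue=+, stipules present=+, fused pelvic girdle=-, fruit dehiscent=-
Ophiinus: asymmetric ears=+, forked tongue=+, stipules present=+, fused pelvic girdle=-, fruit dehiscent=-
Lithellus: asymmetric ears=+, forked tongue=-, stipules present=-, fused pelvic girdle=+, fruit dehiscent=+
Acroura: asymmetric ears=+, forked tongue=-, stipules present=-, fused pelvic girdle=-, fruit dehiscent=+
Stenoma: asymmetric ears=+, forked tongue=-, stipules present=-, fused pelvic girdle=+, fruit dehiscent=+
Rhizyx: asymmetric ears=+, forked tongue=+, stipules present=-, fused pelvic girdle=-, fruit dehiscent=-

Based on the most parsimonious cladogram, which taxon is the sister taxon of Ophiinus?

The outgroup has state '-' for every character, so '+' is the derived state throughout.
All ingroup taxa share the derived state '+' for asymmetric ears; it defines the ingroup but does not resolve relationships within it.
Only Dromeus, Ophiinus, and Rhizyx show the derived state '+' for forked tongue, supporting them as a clade.
stipules present (derived state '+') is shared by Dromeus and Ophiinus — a synapomorphy uniting that clade.
Only Lithellus and Stenoma show the derived state '+' for fused pelvic girdle, supporting them as a clade.
fruit dehiscent: derived state '+' in Acroura, Lithellus, and Stenoma only — synapomorphy for {Acroura, Lithellus, Stenoma}.
Most parsimonious ingroup topology: (((Dromeus,Ophiinus),Rhizyx),((Lithellus,Stenoma),Acroura)).
Ophiinus and Dromeus form a cherry on this tree, so they are sister taxa.

Dromeus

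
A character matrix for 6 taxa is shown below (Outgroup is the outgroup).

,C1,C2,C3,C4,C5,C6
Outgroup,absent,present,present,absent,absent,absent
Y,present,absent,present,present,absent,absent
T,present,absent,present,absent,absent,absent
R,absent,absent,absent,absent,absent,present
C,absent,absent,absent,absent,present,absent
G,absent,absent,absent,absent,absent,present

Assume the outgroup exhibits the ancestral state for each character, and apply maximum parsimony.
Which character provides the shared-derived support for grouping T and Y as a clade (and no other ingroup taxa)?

C1

Character polarity is set by the outgroup: the derived state is whichever differs from the outgroup's state, so for C2, C3 the derived state is 'absent', and for the remaining characters it is 'present'.
C1 (derived state 'present') is shared by T and Y — a synapomorphy uniting that clade.
C2 (derived state 'absent') is shared by all ingroup taxa — unites the whole ingroup.
Only C, G, and R show the derived state 'absent' for C3, supporting them as a clade.
C4: derived state 'present' in Y only — an autapomorphy, so it tells us nothing about relationships among taxa.
C5: derived state 'present' in C only — an autapomorphy, so it tells us nothing about relationships among taxa.
Only G and R show the derived state 'present' for C6, supporting them as a clade.
Most parsimonious ingroup topology: ((Y,T),((R,G),C)).
The clade {T, Y} is supported by C1: its derived state 'present' occurs in exactly those taxa and in no other taxon (including the outgroup).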